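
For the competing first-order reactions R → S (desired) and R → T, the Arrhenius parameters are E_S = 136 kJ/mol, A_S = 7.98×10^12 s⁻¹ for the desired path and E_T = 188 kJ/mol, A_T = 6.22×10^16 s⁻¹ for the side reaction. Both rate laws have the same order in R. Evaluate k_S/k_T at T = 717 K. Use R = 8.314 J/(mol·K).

0.788

Since both paths have the same order in R, the concentration cancels and S_{S/T} = k_S/k_T = (A_S/A_T)·exp[(E_T−E_S)/(RT)].
(E_T−E_S)/(RT) = (188−136)×10³/(8.314×717) = 52000/5961 = 8.723.
k_S/k_T = (7.98×10^12/6.22×10^16)·exp(8.723) = 1.283×10^-4 × 6144 = 0.788.
Since E_S < E_T, lowering the temperature improves selectivity toward S.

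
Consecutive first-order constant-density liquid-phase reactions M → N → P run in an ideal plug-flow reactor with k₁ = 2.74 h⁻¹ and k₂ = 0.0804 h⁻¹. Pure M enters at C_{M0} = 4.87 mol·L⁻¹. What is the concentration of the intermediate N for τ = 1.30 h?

For first-order series with pure M initially, C_N(τ) = k₁C_{M0}/(k₂−k₁)·(e^(−k₁τ) − e^(−k₂τ)).
e^(−k₁τ) = e^(−2.74×1.30) = e^(−3.562) = 0.02838; e^(−k₂τ) = e^(−0.1045) = 0.9008.
C_N = 2.74×4.87/(0.0804−2.74) × (0.02838−0.9008) = (-5.017)×(-0.8724) = 4.377 mol·L⁻¹.

4.38 mol·L⁻¹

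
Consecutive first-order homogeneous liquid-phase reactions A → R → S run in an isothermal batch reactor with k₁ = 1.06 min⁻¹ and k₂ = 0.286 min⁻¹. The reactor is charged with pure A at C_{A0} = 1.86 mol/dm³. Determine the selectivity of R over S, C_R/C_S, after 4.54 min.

0.576

For first-order series with pure A initially, C_R(t) = k₁C_{A0}/(k₂−k₁)·(e^(−k₁t) − e^(−k₂t)).
e^(−k₁t) = e^(−1.06×4.54) = e^(−4.812) = 0.008128; e^(−k₂t) = e^(−1.298) = 0.2730.
C_R = 1.06×1.86/(0.286−1.06) × (0.008128−0.2730) = (-2.547)×(-0.2648) = 0.6746 mol/dm³.
C_A = C_{A0}e^(−k₁t) = 0.01512 mol/dm³, so C_S = C_{A0}−C_A−C_R = 1.170 mol/dm³; C_R/C_S = 0.576.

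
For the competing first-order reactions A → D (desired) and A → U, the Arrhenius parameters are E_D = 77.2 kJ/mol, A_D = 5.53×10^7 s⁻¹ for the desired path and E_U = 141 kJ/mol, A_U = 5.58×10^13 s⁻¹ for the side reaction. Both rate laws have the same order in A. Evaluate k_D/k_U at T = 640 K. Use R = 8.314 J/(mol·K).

k_D/k_U = (A_D/A_U)·exp[−(E_D−E_U)/(RT)] = (A_D/A_U)·exp[(E_U−E_D)/(RT)].
(E_U−E_D)/(RT) = (141−77.2)×10³/(8.314×640) = 63800/5321 = 11.99.
k_D/k_U = (5.53×10^7/5.58×10^13)·exp(11.99) = 9.910×10^-7 × 1.612×10^5 = 0.160.

0.160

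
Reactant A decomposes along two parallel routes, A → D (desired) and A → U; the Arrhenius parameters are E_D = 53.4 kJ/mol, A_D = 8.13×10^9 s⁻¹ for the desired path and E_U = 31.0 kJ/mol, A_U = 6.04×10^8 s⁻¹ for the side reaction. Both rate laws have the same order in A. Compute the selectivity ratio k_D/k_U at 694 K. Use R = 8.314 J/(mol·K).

k_D/k_U = (A_D/A_U)·exp[−(E_D−E_U)/(RT)] = (A_D/A_U)·exp[(E_U−E_D)/(RT)].
(E_U−E_D)/(RT) = (31.0−53.4)×10³/(8.314×694) = -22400/5770 = -3.882.
k_D/k_U = (8.13×10^9/6.04×10^8)·exp(-3.882) = 13.46 × 0.02061 = 0.277.
Since E_D > E_U, raising the temperature improves selectivity toward D.

0.277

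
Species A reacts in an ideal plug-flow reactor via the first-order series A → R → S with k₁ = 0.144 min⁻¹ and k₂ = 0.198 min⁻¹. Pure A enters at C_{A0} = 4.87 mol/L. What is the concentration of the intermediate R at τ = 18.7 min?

Solving the coupled first-order balances gives C_R(τ) = [k₁/(k₂−k₁)]·C_{A0}·(e^(−k₁τ) − e^(−k₂τ)).
e^(−k₁τ) = e^(−0.144×18.7) = e^(−2.693) = 0.06769; e^(−k₂τ) = e^(−3.703) = 0.02466.
C_R = 0.144×4.87/(0.198−0.144) × (0.06769−0.02466) = 12.99×0.04303 = 0.5588 mol/L.

0.559 mol/L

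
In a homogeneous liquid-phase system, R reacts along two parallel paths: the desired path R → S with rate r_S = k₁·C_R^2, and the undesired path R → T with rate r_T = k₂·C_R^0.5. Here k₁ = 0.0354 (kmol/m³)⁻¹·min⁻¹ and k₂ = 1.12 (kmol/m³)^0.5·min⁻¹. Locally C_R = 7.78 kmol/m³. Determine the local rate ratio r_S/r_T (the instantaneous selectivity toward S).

S_{S/T} = r_S/r_T = (k₁·C_R^2)/(k₂·C_R^0.5) = (k₁/k₂)·C_R^1.5.
= (0.0354×7.780^2) / (1.12×7.780^0.5) = 2.143/3.124 = 0.686.

0.686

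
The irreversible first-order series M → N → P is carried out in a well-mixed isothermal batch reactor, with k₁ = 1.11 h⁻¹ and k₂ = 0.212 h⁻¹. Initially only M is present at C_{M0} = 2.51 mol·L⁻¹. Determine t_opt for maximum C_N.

1.84 h

Setting dC_N/dt = 0 gives t_opt = ln(k₂/k₁)/(k₂−k₁).
= ln(0.212/1.11)/(0.212−1.11) = ln(0.1910)/-0.8980 = -1.656/-0.8980 = 1.84 h.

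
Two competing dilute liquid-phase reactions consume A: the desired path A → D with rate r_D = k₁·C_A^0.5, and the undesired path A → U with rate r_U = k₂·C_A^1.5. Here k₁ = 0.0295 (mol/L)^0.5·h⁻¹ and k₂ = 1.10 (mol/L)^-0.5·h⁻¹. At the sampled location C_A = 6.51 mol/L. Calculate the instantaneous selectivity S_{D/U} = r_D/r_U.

S_{D/U} = r_D/r_U = (k₁·C_A^0.5)/(k₂·C_A^1.5) = (k₁/k₂)·C_A⁻¹.
= (0.0295×6.510^0.5) / (1.10×6.510^1.5) = 0.07527/18.27 = 0.00412.

0.00412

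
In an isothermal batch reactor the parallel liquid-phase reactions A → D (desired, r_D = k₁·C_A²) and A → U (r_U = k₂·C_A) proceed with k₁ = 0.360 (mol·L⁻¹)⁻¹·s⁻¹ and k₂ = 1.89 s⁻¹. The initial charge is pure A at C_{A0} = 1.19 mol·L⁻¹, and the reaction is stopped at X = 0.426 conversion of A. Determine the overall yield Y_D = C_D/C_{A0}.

0.0643

C_A = C_{A0}(1−X) = 0.6831 mol·L⁻¹.
Along a PFR/batch, dC_U/dC_A = −r_U/(r_D+r_U) = −k₂/(k₂+k₁·C_A).
Integrating from C_{A0} to C_A: C_U = (1.89/0.360)·ln[(1.89+0.360·1.19)/(1.89+0.360·0.683)] = 5.250·ln(2.318/2.136) = 0.4304 mol·L⁻¹.
Then C_D = (C_{A0}−C_A) − C_U = 0.5069 − 0.4304 = 0.07650 mol·L⁻¹.
Y_D = C_D/C_{A0} = 0.07650/1.19 = 0.0643.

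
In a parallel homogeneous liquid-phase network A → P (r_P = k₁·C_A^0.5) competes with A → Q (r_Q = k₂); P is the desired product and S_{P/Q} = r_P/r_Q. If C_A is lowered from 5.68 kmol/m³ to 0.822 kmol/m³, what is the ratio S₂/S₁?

S_{P/Q} = (k₁/k₂)·C_A^0.5, so S₂/S₁ = (C_{A,2}/C_{A,1})^0.5.
= (0.822/5.68)^0.5 = (0.1447)^0.5 = 0.380.
Selectivity toward P falls as C_A falls — high-concentration operation is favoured.

0.380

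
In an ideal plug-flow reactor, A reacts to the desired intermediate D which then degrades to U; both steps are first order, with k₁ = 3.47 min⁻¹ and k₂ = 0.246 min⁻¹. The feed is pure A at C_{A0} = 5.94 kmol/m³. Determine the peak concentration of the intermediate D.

4.85 kmol/m³

At the optimum, C_{D,max}/C_{A0} = (k₁/k₂)^[k₂/(k₂−k₁)].
= (3.47/0.246)^(0.246/(0.246−3.47)) = (14.11)^(-0.07630) = 0.8171.
C_{D,max} = 0.8171×5.94 = 4.85 kmol/m³.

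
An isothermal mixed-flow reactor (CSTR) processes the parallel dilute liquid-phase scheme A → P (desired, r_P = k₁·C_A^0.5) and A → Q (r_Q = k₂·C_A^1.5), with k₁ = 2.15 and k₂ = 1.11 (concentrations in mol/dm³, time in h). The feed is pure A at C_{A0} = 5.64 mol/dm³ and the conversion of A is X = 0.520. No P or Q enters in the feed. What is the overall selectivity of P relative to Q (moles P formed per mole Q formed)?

0.715

Exit C_A = C_{A0}(1−X) = 5.64×0.480 = 2.707 mol/dm³.
In a CSTR the entire volume is at exit conditions, so r_P = 2.15×2.707^0.5 = 3.538 and r_Q = 1.11×2.707^1.5 = 4.944.
Overall selectivity = C_P/C_Q = r_Pτ/(r_Qτ) = r_P/r_Q = 0.715.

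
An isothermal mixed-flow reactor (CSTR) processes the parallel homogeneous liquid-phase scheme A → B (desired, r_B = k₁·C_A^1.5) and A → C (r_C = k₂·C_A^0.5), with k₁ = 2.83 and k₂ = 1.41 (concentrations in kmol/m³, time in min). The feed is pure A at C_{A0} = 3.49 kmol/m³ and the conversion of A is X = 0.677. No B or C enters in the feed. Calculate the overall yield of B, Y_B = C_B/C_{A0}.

0.469

Exit C_A = C_{A0}(1−X) = 3.49×0.323 = 1.127 kmol/m³.
Rates in a CSTR are evaluated at the outlet concentration: r_B = 2.83×1.127^1.5 = 3.387, r_C = 1.41×1.127^0.5 = 1.497.
Fraction of consumed A going to B: r_B/(r_B+r_C) = 0.6935.
C_B = 0.6935·C_{A0}·X = 0.6935×3.49×0.677 = 1.64 kmol/m³; Y_B = C_B/C_{A0} = 0.469.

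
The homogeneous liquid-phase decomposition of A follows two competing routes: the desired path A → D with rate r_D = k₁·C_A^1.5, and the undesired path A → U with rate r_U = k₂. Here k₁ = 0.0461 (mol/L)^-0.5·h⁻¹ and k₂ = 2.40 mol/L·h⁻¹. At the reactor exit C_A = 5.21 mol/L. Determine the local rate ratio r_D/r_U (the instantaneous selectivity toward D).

0.228

S_{D/U} = r_D/r_U = (k₁·C_A^1.5)/(k₂) = (k₁/k₂)·C_A^1.5.
= (0.0461×5.210^1.5) / (2.40) = 0.5482/2.400 = 0.228.
Since the desired path is higher order in A, keeping C_A high (PFR or concentrated feed) favours D.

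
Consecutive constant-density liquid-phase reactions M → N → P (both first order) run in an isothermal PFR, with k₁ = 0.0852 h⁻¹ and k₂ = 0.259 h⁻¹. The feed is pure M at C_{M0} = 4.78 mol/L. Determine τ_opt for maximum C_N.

For first-order series the maximum of C_N occurs at τ_opt = ln(k₂/k₁)/(k₂−k₁).
= ln(0.259/0.0852)/(0.259−0.0852) = ln(3.040)/0.1738 = 1.112/0.1738 = 6.40 h.

6.40 h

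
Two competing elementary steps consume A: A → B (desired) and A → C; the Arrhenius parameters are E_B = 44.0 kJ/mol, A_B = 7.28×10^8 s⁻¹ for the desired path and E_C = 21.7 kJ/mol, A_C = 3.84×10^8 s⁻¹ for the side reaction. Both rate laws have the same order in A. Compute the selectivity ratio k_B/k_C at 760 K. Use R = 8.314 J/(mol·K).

0.0556

k_B/k_C = (A_B/A_C)·exp[−(E_B−E_C)/(RT)] = (A_B/A_C)·exp[(E_C−E_B)/(RT)].
(E_C−E_B)/(RT) = (21.7−44.0)×10³/(8.314×760) = -22300/6319 = -3.529.
k_B/k_C = (7.28×10^8/3.84×10^8)·exp(-3.529) = 1.896 × 0.02933 = 0.0556.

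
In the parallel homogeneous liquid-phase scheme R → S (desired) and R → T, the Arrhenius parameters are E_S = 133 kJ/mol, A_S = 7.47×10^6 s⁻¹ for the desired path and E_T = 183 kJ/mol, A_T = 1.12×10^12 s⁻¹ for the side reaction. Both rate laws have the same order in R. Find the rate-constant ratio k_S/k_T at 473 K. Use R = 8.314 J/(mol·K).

2.22

Since both paths have the same order in R, the concentration cancels and S_{S/T} = k_S/k_T = (A_S/A_T)·exp[(E_T−E_S)/(RT)].
(E_T−E_S)/(RT) = (183−133)×10³/(8.314×473) = 50000/3933 = 12.71.
k_S/k_T = (7.47×10^6/1.12×10^12)·exp(12.71) = 6.670×10^-6 × 3.325×10^5 = 2.22.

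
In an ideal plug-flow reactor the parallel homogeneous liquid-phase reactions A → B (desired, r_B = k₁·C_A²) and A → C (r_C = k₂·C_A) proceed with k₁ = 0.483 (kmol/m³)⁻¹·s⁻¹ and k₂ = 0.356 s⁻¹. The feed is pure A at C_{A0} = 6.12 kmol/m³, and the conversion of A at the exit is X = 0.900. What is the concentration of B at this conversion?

4.31 kmol/m³

C_A = C_{A0}(1−X) = 0.6120 kmol/m³.
Along a PFR/batch, dC_C/dC_A = −r_C/(r_B+r_C) = −k₂/(k₂+k₁·C_A).
Integrating from C_{A0} to C_A: C_C = (0.356/0.483)·ln[(0.356+0.483·6.12)/(0.356+0.483·0.612)] = 0.7371·ln(3.312/0.6516) = 1.198 kmol/m³.
Then C_B = (C_{A0}−C_A) − C_C = 5.508 − 1.198 = 4.310 kmol/m³.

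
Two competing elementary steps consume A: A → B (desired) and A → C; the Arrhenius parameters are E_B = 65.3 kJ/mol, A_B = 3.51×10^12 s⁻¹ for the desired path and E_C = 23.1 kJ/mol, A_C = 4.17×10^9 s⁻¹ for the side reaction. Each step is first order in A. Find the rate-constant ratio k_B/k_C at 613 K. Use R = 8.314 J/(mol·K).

Since both paths have the same order in A, the concentration cancels and S_{B/C} = k_B/k_C = (A_B/A_C)·exp[(E_C−E_B)/(RT)].
(E_C−E_B)/(RT) = (23.1−65.3)×10³/(8.314×613) = -42200/5096 = -8.280.
k_B/k_C = (3.51×10^12/4.17×10^9)·exp(-8.280) = 841.7 × 2.535×10^-4 = 0.213.
Since E_B > E_C, raising the temperature improves selectivity toward B.

0.213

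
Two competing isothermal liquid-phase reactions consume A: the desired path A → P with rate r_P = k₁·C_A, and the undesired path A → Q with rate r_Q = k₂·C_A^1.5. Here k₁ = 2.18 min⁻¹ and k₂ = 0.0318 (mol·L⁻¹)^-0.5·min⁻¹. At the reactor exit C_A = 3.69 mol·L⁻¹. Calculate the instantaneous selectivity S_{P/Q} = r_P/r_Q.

35.7

S_{P/Q} = r_P/r_Q = (k₁·C_A)/(k₂·C_A^1.5) = (k₁/k₂)·C_A^-0.5.
= (2.18×3.690) / (0.0318×3.690^1.5) = 8.044/0.2254 = 35.7.
The undesired path is higher order in A, so low C_A (CSTR or dilute feed) favours P.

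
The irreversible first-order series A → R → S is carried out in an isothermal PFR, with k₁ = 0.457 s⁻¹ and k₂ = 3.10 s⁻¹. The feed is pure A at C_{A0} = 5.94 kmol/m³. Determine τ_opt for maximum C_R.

Setting dC_R/dτ = 0 gives τ_opt = ln(k₂/k₁)/(k₂−k₁).
= ln(3.10/0.457)/(3.10−0.457) = ln(6.783)/2.643 = 1.914/2.643 = 0.724 s.

0.724 s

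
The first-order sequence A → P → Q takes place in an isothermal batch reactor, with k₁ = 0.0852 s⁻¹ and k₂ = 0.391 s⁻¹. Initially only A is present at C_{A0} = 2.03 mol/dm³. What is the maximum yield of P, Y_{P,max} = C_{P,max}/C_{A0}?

0.143

Evaluating C_P at t_opt = ln(k₂/k₁)/(k₂−k₁) gives C_{P,max}/C_{A0} = (k₁/k₂)^[k₂/(k₂−k₁)].
= (0.0852/0.391)^(0.391/(0.391−0.0852)) = (0.2179)^(1.279) = 0.1425.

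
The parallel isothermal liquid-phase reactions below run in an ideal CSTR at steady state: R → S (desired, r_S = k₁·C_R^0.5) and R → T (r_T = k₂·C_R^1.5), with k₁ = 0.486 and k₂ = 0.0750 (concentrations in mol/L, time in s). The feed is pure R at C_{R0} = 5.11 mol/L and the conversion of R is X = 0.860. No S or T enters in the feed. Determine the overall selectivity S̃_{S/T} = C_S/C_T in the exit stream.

Exit C_R = C_{R0}(1−X) = 5.11×0.140 = 0.7154 mol/L.
In a CSTR the entire volume is at exit conditions, so r_S = 0.486×0.7154^0.5 = 0.4111 and r_T = 0.0750×0.7154^1.5 = 0.04538.
Overall selectivity = C_S/C_T = r_Sτ/(r_Tτ) = r_S/r_T = 9.06.

9.06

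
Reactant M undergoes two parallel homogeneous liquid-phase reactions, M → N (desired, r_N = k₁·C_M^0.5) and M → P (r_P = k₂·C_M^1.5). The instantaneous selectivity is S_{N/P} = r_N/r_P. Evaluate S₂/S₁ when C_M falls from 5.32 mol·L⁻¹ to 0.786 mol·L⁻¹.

S_{N/P} = (k₁/k₂)·C_M⁻¹, so S₂/S₁ = (C_{M,2}/C_{M,1})⁻¹.
= 5.32/0.786 = 6.77.
Selectivity toward N rises as C_M falls — low-concentration operation is favoured.

6.77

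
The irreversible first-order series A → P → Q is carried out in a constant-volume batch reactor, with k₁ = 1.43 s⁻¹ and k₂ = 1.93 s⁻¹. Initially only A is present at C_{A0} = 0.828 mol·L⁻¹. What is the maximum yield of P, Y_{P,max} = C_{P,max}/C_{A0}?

At the optimum, C_{P,max}/C_{A0} = (k₁/k₂)^[k₂/(k₂−k₁)].
= (1.43/1.93)^(1.93/(1.93−1.43)) = (0.7409)^(3.860) = 0.3143.

0.314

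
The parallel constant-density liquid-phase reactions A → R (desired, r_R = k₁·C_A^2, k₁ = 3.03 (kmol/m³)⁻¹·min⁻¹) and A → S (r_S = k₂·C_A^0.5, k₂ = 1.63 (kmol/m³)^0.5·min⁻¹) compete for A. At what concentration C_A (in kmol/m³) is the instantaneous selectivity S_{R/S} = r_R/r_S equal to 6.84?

S_{R/S} = (k₁/k₂)·C_A^1.5 ⇒ C_A = (S·k₂/k₁)^(1/1.5).
= (6.84×1.63/3.03)^(0.6667) = (3.680)^(0.6667) = 2.38 kmol/m³.

2.38 kmol/m³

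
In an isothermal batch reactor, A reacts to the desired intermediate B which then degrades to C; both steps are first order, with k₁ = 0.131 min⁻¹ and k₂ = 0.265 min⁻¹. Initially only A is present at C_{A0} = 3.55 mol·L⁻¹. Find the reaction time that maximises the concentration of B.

For first-order series the maximum of C_B occurs at t_opt = ln(k₂/k₁)/(k₂−k₁).
= ln(0.265/0.131)/(0.265−0.131) = ln(2.023)/0.1340 = 0.7045/0.1340 = 5.26 min.

5.26 min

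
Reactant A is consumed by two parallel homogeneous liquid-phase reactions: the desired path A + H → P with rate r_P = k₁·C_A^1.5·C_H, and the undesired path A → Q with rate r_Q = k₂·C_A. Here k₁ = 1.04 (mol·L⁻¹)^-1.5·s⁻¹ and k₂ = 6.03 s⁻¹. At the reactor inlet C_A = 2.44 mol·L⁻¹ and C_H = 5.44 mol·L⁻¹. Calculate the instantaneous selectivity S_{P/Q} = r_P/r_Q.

1.47

S_{P/Q} = r_P/r_Q = (k₁·C_A^1.5·C_H)/(k₂·C_A) = (k₁/k₂)·C_A^0.5·C_H.
= (1.04×2.440^1.5×5.440) / (6.03×2.440) = 21.56/14.71 = 1.47.
Since the desired path is higher order in A, keeping C_A high (PFR or concentrated feed) favours P.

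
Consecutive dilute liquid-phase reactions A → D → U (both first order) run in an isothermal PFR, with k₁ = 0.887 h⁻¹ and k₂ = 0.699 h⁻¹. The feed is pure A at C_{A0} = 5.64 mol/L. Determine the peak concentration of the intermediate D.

At the optimum, C_{D,max}/C_{A0} = (k₁/k₂)^[k₂/(k₂−k₁)].
= (0.887/0.699)^(0.699/(0.699−0.887)) = (1.269)^(-3.718) = 0.4125.
C_{D,max} = 0.4125×5.64 = 2.33 mol/L.

2.33 mol/L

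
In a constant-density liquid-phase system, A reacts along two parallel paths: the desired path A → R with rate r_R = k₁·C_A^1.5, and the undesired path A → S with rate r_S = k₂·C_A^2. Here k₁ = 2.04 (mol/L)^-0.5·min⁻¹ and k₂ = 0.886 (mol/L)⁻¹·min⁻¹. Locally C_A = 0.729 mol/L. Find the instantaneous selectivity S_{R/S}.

2.70

S_{R/S} = r_R/r_S = (k₁·C_A^1.5)/(k₂·C_A^2) = (k₁/k₂)·C_A^-0.5.
= (2.04×0.7290^1.5) / (0.886×0.7290^2) = 1.270/0.4709 = 2.70.
The undesired path is higher order in A, so low C_A (CSTR or dilute feed) favours R.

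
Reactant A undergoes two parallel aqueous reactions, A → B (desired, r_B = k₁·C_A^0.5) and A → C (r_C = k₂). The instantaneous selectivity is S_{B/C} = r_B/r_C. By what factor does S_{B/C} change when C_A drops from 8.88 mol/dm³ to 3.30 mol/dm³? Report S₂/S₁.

0.610

S_{B/C} = (k₁/k₂)·C_A^0.5, so S₂/S₁ = (C_{A,2}/C_{A,1})^0.5.
= (3.30/8.88)^0.5 = (0.3716)^0.5 = 0.610.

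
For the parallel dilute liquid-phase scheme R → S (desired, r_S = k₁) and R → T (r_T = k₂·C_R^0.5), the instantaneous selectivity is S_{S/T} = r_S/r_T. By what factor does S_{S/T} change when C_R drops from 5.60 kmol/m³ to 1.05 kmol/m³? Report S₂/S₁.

2.31

S_{S/T} = (k₁/k₂)·C_R^-0.5, so S₂/S₁ = (C_{R,2}/C_{R,1})^-0.5.
= (1.05/5.60)^(-0.5) = (0.1875)^(-0.5) = 2.31.
Selectivity toward S rises as C_R falls — low-concentration operation is favoured.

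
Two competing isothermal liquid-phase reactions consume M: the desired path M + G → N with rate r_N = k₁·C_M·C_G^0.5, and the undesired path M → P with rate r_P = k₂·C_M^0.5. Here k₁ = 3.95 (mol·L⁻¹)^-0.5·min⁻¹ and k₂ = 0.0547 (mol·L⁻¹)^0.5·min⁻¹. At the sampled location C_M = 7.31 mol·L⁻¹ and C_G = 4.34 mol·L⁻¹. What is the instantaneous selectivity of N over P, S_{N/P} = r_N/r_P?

407

S_{N/P} = r_N/r_P = (k₁·C_M·C_G^0.5)/(k₂·C_M^0.5) = (k₁/k₂)·C_M^0.5·C_G^0.5.
= (3.95×7.310×4.340^0.5) / (0.0547×7.310^0.5) = 60.15/0.1479 = 407.
Since the desired path is higher order in M, keeping C_M high (PFR or concentrated feed) favours N.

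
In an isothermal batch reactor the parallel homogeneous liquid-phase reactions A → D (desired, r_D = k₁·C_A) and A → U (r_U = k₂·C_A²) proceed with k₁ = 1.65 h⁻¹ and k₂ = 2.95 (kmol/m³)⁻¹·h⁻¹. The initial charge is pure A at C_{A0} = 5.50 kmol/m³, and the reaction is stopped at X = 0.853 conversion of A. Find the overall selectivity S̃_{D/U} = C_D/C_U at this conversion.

C_A = C_{A0}(1−X) = 0.8085 kmol/m³.
Along a PFR/batch, dC_D/dC_A = −r_D/(r_D+r_U) = −k₁/(k₁+k₂·C_A).
Integrating from C_{A0} to C_A: C_D = (1.65/2.95)·ln[(1.65+2.95·5.50)/(1.65+2.95·0.809)] = 0.5593·ln(17.88/4.035) = 0.8325 kmol/m³.
C_U = (C_{A0}−C_A)−C_D = 3.859 kmol/m³; S̃_{D/U} = 0.8325/3.859 = 0.216.

0.216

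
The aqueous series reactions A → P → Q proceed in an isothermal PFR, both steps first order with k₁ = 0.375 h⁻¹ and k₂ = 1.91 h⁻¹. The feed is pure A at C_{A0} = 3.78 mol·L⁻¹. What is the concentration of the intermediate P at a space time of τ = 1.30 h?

0.490 mol·L⁻¹

Solving the coupled first-order balances gives C_P(τ) = [k₁/(k₂−k₁)]·C_{A0}·(e^(−k₁τ) − e^(−k₂τ)).
e^(−k₁τ) = e^(−0.375×1.30) = e^(−0.4875) = 0.6142; e^(−k₂τ) = e^(−2.483) = 0.08349.
C_P = 0.375×3.78/(1.91−0.375) × (0.6142−0.08349) = 0.9235×0.5307 = 0.4900 mol·L⁻¹.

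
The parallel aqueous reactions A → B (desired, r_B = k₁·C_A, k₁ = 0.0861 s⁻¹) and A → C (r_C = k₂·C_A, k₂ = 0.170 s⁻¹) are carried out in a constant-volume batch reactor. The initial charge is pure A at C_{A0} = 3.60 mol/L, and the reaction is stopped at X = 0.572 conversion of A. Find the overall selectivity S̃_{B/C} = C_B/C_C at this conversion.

C_A = C_{A0}(1−X) = 1.541 mol/L.
Both paths are first order in A, so the instantaneous fraction to B is constant: dC_B/d(−C_A) = k₁/(k₁+k₂) = 0.3362.
C_B = 0.3362·(C_{A0}−C_A) = 0.3362×2.059 = 0.692 mol/L.
C_C = (C_{A0}−C_A)−C_B = 1.367 mol/L; S̃_{B/C} = 0.6923/1.367 = 0.506.

0.506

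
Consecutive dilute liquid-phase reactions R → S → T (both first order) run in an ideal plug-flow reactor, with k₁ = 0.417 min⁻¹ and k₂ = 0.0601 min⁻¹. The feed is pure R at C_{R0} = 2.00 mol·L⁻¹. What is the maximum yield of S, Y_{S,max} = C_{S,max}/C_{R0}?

At the optimum, C_{S,max}/C_{R0} = (k₁/k₂)^[k₂/(k₂−k₁)].
= (0.417/0.0601)^(0.0601/(0.0601−0.417)) = (6.938)^(-0.1684) = 0.7217.

0.722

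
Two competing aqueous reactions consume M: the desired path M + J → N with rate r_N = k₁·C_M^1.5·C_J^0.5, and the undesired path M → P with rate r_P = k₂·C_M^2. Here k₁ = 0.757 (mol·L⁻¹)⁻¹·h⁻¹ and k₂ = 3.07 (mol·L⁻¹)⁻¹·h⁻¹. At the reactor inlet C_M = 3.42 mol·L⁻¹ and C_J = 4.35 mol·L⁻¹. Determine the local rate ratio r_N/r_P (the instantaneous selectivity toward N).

0.278

S_{N/P} = r_N/r_P = (k₁·C_M^1.5·C_J^0.5)/(k₂·C_M^2) = (k₁/k₂)·C_M^-0.5·C_J^0.5.
= (0.757×3.420^1.5×4.350^0.5) / (3.07×3.420^2) = 9.986/35.91 = 0.278.
The undesired path is higher order in M, so low C_M (CSTR or dilute feed) favours N.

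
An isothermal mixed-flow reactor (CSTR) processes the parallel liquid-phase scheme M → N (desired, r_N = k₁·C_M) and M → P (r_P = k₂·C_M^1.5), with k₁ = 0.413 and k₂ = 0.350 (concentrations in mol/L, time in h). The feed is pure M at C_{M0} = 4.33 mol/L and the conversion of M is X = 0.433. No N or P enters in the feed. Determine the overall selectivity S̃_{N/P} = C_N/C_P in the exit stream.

0.753

Exit C_M = C_{M0}(1−X) = 4.33×0.567 = 2.455 mol/L.
In a CSTR the entire volume is at exit conditions, so r_N = 0.413×2.455 = 1.014 and r_P = 0.350×2.455^1.5 = 1.346.
Overall selectivity = C_N/C_P = r_Nτ/(r_Pτ) = r_N/r_P = 0.753.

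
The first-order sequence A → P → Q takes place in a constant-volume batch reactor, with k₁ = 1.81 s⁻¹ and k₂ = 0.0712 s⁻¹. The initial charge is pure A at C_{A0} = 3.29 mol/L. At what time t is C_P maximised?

For first-order series the maximum of C_P occurs at t_opt = ln(k₂/k₁)/(k₂−k₁).
= ln(0.0712/1.81)/(0.0712−1.81) = ln(0.03934)/-1.739 = -3.236/-1.739 = 1.86 s.

1.86 s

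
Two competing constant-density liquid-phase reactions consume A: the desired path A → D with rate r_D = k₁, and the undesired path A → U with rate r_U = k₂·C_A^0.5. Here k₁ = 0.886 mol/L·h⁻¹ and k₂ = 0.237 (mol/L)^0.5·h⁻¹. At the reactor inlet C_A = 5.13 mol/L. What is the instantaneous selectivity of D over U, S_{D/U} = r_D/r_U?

S_{D/U} = r_D/r_U = (k₁)/(k₂·C_A^0.5) = (k₁/k₂)·C_A^-0.5.
= (0.886) / (0.237×5.130^0.5) = 0.8860/0.5368 = 1.65.
The undesired path is higher order in A, so low C_A (CSTR or dilute feed) favours D.

1.65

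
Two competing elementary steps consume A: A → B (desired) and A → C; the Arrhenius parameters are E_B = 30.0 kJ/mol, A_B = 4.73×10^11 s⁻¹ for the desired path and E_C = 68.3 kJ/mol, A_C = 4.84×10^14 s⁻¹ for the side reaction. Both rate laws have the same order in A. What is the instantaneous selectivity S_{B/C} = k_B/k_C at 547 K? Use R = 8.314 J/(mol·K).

k_B/k_C = (A_B/A_C)·exp[−(E_B−E_C)/(RT)] = (A_B/A_C)·exp[(E_C−E_B)/(RT)].
(E_C−E_B)/(RT) = (68.3−30.0)×10³/(8.314×547) = 38300/4548 = 8.422.
k_B/k_C = (4.73×10^11/4.84×10^14)·exp(8.422) = 9.773×10^-4 × 4545 = 4.44.
Since E_B < E_C, lowering the temperature improves selectivity toward B.

4.44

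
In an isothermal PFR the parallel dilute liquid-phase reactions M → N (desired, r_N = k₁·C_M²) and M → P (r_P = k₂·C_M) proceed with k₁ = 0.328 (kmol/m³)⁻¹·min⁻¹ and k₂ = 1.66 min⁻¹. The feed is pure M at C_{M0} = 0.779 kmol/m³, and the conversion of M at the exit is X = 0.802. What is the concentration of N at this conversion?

C_M = C_{M0}(1−X) = 0.1542 kmol/m³.
Along a PFR/batch, dC_P/dC_M = −r_P/(r_N+r_P) = −k₂/(k₂+k₁·C_M).
Integrating from C_{M0} to C_M: C_P = (1.66/0.328)·ln[(1.66+0.328·0.779)/(1.66+0.328·0.154)] = 5.061·ln(1.916/1.711) = 0.5726 kmol/m³.
Then C_N = (C_{M0}−C_M) − C_P = 0.6248 − 0.5726 = 0.05213 kmol/m³.

0.0521 kmol/m³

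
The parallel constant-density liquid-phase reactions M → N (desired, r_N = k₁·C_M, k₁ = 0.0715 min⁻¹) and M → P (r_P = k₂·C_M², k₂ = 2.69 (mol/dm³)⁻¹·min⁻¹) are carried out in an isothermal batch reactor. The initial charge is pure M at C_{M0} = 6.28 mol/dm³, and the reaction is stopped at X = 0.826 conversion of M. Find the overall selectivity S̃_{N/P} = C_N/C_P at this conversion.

0.00894

C_M = C_{M0}(1−X) = 1.093 mol/dm³.
Along a PFR/batch, dC_N/dC_M = −r_N/(r_N+r_P) = −k₁/(k₁+k₂·C_M).
Integrating from C_{M0} to C_M: C_N = (0.0715/2.69)·ln[(0.0715+2.69·6.28)/(0.0715+2.69·1.09)] = 0.02658·ln(16.96/3.011) = 0.04595 mol/dm³.
C_P = (C_{M0}−C_M)−C_N = 5.141 mol/dm³; S̃_{N/P} = 0.04595/5.141 = 0.00894.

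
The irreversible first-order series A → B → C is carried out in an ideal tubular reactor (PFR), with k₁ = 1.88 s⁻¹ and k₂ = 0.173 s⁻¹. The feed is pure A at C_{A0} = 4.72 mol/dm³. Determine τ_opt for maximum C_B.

1.40 s

Setting dC_B/dτ = 0 gives τ_opt = ln(k₂/k₁)/(k₂−k₁).
= ln(0.173/1.88)/(0.173−1.88) = ln(0.09202)/-1.707 = -2.386/-1.707 = 1.40 s.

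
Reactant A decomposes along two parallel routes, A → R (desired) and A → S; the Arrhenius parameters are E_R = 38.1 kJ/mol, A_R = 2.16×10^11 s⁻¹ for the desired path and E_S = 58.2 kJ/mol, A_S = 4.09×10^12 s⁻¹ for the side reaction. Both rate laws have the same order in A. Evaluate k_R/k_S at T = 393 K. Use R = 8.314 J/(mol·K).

k_R/k_S = (A_R/A_S)·exp[−(E_R−E_S)/(RT)] = (A_R/A_S)·exp[(E_S−E_R)/(RT)].
(E_S−E_R)/(RT) = (58.2−38.1)×10³/(8.314×393) = 20100/3267 = 6.152.
k_R/k_S = (2.16×10^11/4.09×10^12)·exp(6.152) = 0.05281 × 469.5 = 24.8.

24.8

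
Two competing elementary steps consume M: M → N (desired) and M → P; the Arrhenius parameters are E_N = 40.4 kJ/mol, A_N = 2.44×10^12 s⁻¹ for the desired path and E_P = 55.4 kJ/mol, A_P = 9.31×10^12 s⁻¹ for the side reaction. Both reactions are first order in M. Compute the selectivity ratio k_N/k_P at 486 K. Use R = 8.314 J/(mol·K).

k_N/k_P = (A_N/A_P)·exp[−(E_N−E_P)/(RT)] = (A_N/A_P)·exp[(E_P−E_N)/(RT)].
(E_P−E_N)/(RT) = (55.4−40.4)×10³/(8.314×486) = 15000/4041 = 3.712.
k_N/k_P = (2.44×10^12/9.31×10^12)·exp(3.712) = 0.2621 × 40.95 = 10.7.
Since E_N < E_P, lowering the temperature improves selectivity toward N.

10.7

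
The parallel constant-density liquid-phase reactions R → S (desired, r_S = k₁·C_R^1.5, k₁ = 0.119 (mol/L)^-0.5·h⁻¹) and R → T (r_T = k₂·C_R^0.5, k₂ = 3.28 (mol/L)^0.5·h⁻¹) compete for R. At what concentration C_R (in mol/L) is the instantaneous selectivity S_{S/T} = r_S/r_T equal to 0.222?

6.12 mol/L

S_{S/T} = (k₁/k₂)·C_R ⇒ C_R = S·k₂/k₁.
= 0.222×3.28/0.119 = 6.12 mol/L.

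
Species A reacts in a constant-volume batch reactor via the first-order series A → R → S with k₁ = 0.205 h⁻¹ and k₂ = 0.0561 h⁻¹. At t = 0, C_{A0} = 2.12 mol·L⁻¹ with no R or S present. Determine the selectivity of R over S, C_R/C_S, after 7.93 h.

Solving the coupled first-order balances gives C_R(t) = [k₁/(k₂−k₁)]·C_{A0}·(e^(−k₁t) − e^(−k₂t)).
e^(−k₁t) = e^(−0.205×7.93) = e^(−1.626) = 0.1968; e^(−k₂t) = e^(−0.4449) = 0.6409.
C_R = 0.205×2.12/(0.0561−0.205) × (0.1968−0.6409) = (-2.919)×(-0.4441) = 1.296 mol·L⁻¹.
C_A = C_{A0}e^(−k₁t) = 0.4172 mol·L⁻¹, so C_S = C_{A0}−C_A−C_R = 0.4065 mol·L⁻¹; C_R/C_S = 3.19.

3.19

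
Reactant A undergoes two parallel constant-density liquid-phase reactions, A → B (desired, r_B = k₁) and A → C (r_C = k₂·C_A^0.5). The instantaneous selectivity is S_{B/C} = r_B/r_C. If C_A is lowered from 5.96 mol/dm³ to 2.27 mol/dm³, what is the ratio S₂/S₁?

S_{B/C} = (k₁/k₂)·C_A^-0.5, so S₂/S₁ = (C_{A,2}/C_{A,1})^-0.5.
= (2.27/5.96)^(-0.5) = (0.3809)^(-0.5) = 1.62.

1.62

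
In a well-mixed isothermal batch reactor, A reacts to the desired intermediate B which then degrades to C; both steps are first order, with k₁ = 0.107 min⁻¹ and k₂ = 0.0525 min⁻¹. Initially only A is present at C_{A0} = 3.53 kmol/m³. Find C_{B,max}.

Evaluating C_B at t_opt = ln(k₂/k₁)/(k₂−k₁) gives C_{B,max}/C_{A0} = (k₁/k₂)^[k₂/(k₂−k₁)].
= (0.107/0.0525)^(0.0525/(0.0525−0.107)) = (2.038)^(-0.9633) = 0.5036.
C_{B,max} = 0.5036×3.53 = 1.78 kmol/m³.

1.78 kmol/m³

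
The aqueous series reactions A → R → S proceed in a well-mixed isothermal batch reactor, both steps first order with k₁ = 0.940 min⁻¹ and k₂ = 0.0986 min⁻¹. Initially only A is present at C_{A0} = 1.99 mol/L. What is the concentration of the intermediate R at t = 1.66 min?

1.42 mol/L

The intermediate concentration in a first-order A→B→C sequence is C_R = k₁C_{A0}(e^(−k₁t) − e^(−k₂t))/(k₂−k₁).
e^(−k₁t) = e^(−0.940×1.66) = e^(−1.560) = 0.2101; e^(−k₂t) = e^(−0.1637) = 0.8490.
C_R = 0.940×1.99/(0.0986−0.940) × (0.2101−0.8490) = (-2.223)×(-0.6390) = 1.421 mol/L.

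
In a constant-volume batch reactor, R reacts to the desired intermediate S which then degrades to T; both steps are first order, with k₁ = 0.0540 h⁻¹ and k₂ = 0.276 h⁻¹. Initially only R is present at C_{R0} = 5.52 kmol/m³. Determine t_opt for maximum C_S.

7.35 h

The intermediate peaks when r₁ = r₂, i.e. k₁e^(−k₁t) = k₂e^(−k₂t), giving t_opt = ln(k₂/k₁)/(k₂−k₁).
= ln(0.276/0.0540)/(0.276−0.0540) = ln(5.111)/0.2220 = 1.631/0.2220 = 7.35 h.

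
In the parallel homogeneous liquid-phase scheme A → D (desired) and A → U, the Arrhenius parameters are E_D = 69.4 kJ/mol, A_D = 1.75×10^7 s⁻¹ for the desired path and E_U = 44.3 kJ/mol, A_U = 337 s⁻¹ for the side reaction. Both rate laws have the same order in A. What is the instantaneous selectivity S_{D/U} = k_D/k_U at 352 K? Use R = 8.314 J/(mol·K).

With equal orders, S_{D/U} = k_D/k_U = (A_D/A_U)·exp[(E_U−E_D)/(RT)].
(E_U−E_D)/(RT) = (44.3−69.4)×10³/(8.314×352) = -25100/2927 = -8.577.
k_D/k_U = (1.75×10^7/337)·exp(-8.577) = 51929 × 1.884×10^-4 = 9.79.
Since E_D > E_U, raising the temperature improves selectivity toward D.

9.79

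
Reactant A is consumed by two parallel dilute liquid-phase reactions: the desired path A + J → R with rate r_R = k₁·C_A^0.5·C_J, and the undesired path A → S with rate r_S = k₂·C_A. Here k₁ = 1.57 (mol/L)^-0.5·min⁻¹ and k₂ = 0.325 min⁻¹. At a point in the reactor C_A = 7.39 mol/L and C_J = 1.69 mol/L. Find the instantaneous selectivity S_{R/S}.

S_{R/S} = r_R/r_S = (k₁·C_A^0.5·C_J)/(k₂·C_A) = (k₁/k₂)·C_A^-0.5·C_J.
= (1.57×7.390^0.5×1.690) / (0.325×7.390) = 7.213/2.402 = 3.00.
The undesired path is higher order in A, so low C_A (CSTR or dilute feed) favours R.

3.00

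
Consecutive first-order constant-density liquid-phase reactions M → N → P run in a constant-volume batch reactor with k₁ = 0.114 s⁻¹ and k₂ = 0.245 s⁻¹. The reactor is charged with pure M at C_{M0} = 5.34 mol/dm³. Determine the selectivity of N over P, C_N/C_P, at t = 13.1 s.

0.261

For first-order series with pure M initially, C_N(t) = k₁C_{M0}/(k₂−k₁)·(e^(−k₁t) − e^(−k₂t)).
e^(−k₁t) = e^(−0.114×13.1) = e^(−1.493) = 0.2246; e^(−k₂t) = e^(−3.209) = 0.04038.
C_N = 0.114×5.34/(0.245−0.114) × (0.2246−0.04038) = 4.647×0.1842 = 0.8561 mol/dm³.
C_M = C_{M0}e^(−k₁t) = 1.199 mol/dm³, so C_P = C_{M0}−C_M−C_N = 3.284 mol/dm³; C_N/C_P = 0.261.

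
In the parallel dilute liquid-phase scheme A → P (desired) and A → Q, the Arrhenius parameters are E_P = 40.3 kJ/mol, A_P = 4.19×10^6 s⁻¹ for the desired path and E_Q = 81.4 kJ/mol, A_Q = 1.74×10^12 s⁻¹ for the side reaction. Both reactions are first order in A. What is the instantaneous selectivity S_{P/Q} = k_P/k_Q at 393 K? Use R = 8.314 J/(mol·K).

0.699

k_P/k_Q = (A_P/A_Q)·exp[−(E_P−E_Q)/(RT)] = (A_P/A_Q)·exp[(E_Q−E_P)/(RT)].
(E_Q−E_P)/(RT) = (81.4−40.3)×10³/(8.314×393) = 41100/3267 = 12.58.
k_P/k_Q = (4.19×10^6/1.74×10^12)·exp(12.58) = 2.408×10^-6 × 2.903×10^5 = 0.699.
Since E_P < E_Q, lowering the temperature improves selectivity toward P.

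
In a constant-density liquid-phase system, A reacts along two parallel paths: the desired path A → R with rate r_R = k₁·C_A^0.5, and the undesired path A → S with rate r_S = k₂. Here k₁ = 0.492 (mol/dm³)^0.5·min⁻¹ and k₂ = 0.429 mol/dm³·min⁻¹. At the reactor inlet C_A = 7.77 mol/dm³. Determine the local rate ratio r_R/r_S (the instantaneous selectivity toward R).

S_{R/S} = r_R/r_S = (k₁·C_A^0.5)/(k₂) = (k₁/k₂)·C_A^0.5.
= (0.492×7.770^0.5) / (0.429) = 1.371/0.4290 = 3.20.
Since the desired path is higher order in A, keeping C_A high (PFR or concentrated feed) favours R.

3.20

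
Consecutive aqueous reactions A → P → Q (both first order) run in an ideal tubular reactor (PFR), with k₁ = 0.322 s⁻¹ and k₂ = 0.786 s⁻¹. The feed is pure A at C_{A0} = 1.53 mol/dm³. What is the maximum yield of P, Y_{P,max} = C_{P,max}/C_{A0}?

Evaluating C_P at τ_opt = ln(k₂/k₁)/(k₂−k₁) gives C_{P,max}/C_{A0} = (k₁/k₂)^[k₂/(k₂−k₁)].
= (0.322/0.786)^(0.786/(0.786−0.322)) = (0.4097)^(1.694) = 0.2205.

0.221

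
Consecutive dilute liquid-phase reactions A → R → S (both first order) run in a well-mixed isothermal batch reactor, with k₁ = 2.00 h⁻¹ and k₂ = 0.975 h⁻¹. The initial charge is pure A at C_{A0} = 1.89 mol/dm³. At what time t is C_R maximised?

For first-order series the maximum of C_R occurs at t_opt = ln(k₂/k₁)/(k₂−k₁).
= ln(0.975/2.00)/(0.975−2.00) = ln(0.4875)/-1.025 = -0.7185/-1.025 = 0.701 h.

0.701 h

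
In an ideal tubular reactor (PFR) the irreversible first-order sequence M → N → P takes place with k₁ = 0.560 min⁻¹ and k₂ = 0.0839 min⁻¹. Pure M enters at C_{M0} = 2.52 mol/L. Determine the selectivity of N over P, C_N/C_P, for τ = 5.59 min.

2.52

The intermediate concentration in a first-order A→B→C sequence is C_N = k₁C_{M0}(e^(−k₁τ) − e^(−k₂τ))/(k₂−k₁).
e^(−k₁τ) = e^(−0.560×5.59) = e^(−3.130) = 0.04370; e^(−k₂τ) = e^(−0.4690) = 0.6256.
C_N = 0.560×2.52/(0.0839−0.560) × (0.04370−0.6256) = (-2.964)×(-0.5819) = 1.725 mol/L.
C_M = C_{M0}e^(−k₁τ) = 0.1101 mol/L, so C_P = C_{M0}−C_M−C_N = 0.6850 mol/L; C_N/C_P = 2.52.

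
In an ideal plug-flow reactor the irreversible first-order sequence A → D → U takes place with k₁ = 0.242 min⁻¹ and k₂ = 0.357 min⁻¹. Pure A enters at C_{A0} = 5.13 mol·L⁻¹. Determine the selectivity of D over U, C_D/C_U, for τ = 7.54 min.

Solving the coupled first-order balances gives C_D(τ) = [k₁/(k₂−k₁)]·C_{A0}·(e^(−k₁τ) − e^(−k₂τ)).
e^(−k₁τ) = e^(−0.242×7.54) = e^(−1.825) = 0.1613; e^(−k₂τ) = e^(−2.692) = 0.06776.
C_D = 0.242×5.13/(0.357−0.242) × (0.1613−0.06776) = 10.80×0.09351 = 1.009 mol·L⁻¹.
C_A = C_{A0}e^(−k₁τ) = 0.8273 mol·L⁻¹, so C_U = C_{A0}−C_A−C_D = 3.293 mol·L⁻¹; C_D/C_U = 0.307.

0.307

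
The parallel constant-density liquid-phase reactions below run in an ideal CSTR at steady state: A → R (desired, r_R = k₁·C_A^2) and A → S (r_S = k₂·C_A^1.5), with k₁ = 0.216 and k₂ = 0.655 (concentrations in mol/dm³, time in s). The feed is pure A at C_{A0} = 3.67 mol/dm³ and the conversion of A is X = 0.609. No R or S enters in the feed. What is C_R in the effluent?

0.633 mol/dm³

Exit C_A = C_{A0}(1−X) = 3.67×0.391 = 1.435 mol/dm³.
A CSTR operates uniformly at the exit composition, giving r_R = 0.4448 and r_S = 1.126 (each k·C_A^n at C_A = 1.435).
Fraction of consumed A going to R: r_R/(r_R+r_S) = 0.2832.
C_R = 0.2832·C_{A0}·X = 0.2832×3.67×0.609 = 0.633 mol/dm³.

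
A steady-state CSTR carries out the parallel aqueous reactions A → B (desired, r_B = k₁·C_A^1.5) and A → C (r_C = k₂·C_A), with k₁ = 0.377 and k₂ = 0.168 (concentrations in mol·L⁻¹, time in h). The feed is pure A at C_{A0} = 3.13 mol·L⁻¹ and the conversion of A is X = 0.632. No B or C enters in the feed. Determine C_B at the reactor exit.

Exit C_A = C_{A0}(1−X) = 3.13×0.368 = 1.152 mol·L⁻¹.
Rates in a CSTR are evaluated at the outlet concentration: r_B = 0.377×1.152^1.5 = 0.4660, r_C = 0.168×1.152 = 0.1935.
Fraction of consumed A going to B: r_B/(r_B+r_C) = 0.7066.
C_B = 0.7066·C_{A0}·X = 0.7066×3.13×0.632 = 1.40 mol·L⁻¹.

1.40 mol·L⁻¹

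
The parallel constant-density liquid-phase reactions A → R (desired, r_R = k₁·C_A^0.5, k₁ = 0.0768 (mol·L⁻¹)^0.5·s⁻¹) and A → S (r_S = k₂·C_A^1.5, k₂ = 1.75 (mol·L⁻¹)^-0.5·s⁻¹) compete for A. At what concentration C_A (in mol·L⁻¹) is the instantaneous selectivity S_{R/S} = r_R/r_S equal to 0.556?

S_{R/S} = (k₁/k₂)·C_A⁻¹ ⇒ C_A = (S·k₂/k₁)^(-1).
= (0.556×1.75/0.0768)^(-1) = (12.67)^(-1) = 0.0789 mol·L⁻¹.

0.0789 mol·L⁻¹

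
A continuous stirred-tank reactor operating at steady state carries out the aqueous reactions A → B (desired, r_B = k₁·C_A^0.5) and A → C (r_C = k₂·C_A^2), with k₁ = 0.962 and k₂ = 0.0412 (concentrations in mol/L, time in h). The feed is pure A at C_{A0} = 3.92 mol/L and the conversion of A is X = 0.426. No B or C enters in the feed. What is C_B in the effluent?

1.46 mol/L

Exit C_A = C_{A0}(1−X) = 3.92×0.574 = 2.250 mol/L.
A CSTR operates uniformly at the exit composition, giving r_B = 1.443 and r_C = 0.2086 (each k·C_A^n at C_A = 2.250).
Fraction of consumed A going to B: r_B/(r_B+r_C) = 0.8737.
C_B = 0.8737·C_{A0}·X = 0.8737×3.92×0.426 = 1.46 mol/L.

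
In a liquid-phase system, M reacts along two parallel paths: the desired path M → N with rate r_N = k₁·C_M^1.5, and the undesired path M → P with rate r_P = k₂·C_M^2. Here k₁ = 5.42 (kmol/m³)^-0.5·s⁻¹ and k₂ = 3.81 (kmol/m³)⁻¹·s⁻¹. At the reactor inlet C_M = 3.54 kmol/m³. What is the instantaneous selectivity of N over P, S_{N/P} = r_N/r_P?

0.756

S_{N/P} = r_N/r_P = (k₁·C_M^1.5)/(k₂·C_M^2) = (k₁/k₂)·C_M^-0.5.
= (5.42×3.540^1.5) / (3.81×3.540^2) = 36.10/47.75 = 0.756.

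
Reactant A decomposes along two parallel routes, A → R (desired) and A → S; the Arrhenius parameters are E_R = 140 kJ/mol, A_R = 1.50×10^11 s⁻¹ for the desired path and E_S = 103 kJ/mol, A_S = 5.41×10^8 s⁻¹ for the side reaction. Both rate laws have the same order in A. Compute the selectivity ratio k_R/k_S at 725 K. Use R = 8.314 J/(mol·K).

0.598

With equal orders, S_{R/S} = k_R/k_S = (A_R/A_S)·exp[(E_S−E_R)/(RT)].
(E_S−E_R)/(RT) = (103−140)×10³/(8.314×725) = -37000/6028 = -6.138.
k_R/k_S = (1.50×10^11/5.41×10^8)·exp(-6.138) = 277.3 × 0.002158 = 0.598.
Since E_R > E_S, raising the temperature improves selectivity toward R.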